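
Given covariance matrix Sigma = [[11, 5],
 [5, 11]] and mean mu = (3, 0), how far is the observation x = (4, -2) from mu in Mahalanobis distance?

Step 1 — centre the observation: (x - mu) = (1, -2).

Step 2 — invert Sigma. det(Sigma) = 11·11 - (5)² = 96.
  Sigma^{-1} = (1/det) · [[d, -b], [-b, a]] = [[0.1146, -0.0521],
 [-0.0521, 0.1146]].

Step 3 — form the quadratic (x - mu)^T · Sigma^{-1} · (x - mu):
  Sigma^{-1} · (x - mu) = (0.2188, -0.2812).
  (x - mu)^T · [Sigma^{-1} · (x - mu)] = (1)·(0.2188) + (-2)·(-0.2812) = 0.7812.

Step 4 — take square root: d = √(0.7812) ≈ 0.8839.

d(x, mu) = √(0.7812) ≈ 0.8839


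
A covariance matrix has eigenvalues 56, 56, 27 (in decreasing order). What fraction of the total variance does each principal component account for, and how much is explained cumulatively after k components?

Step 1 — total variance = trace(Sigma) = Σ λ_i = 56 + 56 + 27 = 139.

Step 2 — fraction explained by component i = λ_i / Σ λ:
  PC1: 56/139 = 0.4029
  PC2: 56/139 = 0.4029
  PC3: 27/139 = 0.1942

Step 3 — cumulative fraction after k components = (λ_1 + ... + λ_k) / Σ λ:
  k = 1: 56/139 = 0.4029
  k = 2: (56 + 56)/139 = 112/139 = 0.8058
  k = 3: (56 + 56 + 27)/139 = 139/139 = 1

Summary (fraction, with percent):

explained: PC1 0.4029 (40.29%), PC2 0.4029 (40.29%), PC3 0.1942 (19.42%);  cumulative: 0.4029, 0.8058, 1


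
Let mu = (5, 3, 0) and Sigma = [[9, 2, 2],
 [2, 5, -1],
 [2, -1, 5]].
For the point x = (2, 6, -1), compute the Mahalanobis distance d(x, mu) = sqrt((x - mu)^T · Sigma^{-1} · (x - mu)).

Step 1 — centre the observation: (x - mu) = (-3, 3, -1).

Step 2 — invert Sigma (cofactor / det for 3×3, or solve directly):
  Sigma^{-1} = [[0.1429, -0.0714, -0.0714],
 [-0.0714, 0.244, 0.0774],
 [-0.0714, 0.0774, 0.244]].

Step 3 — form the quadratic (x - mu)^T · Sigma^{-1} · (x - mu):
  Sigma^{-1} · (x - mu) = (-0.5714, 0.869, 0.2024).
  (x - mu)^T · [Sigma^{-1} · (x - mu)] = (-3)·(-0.5714) + (3)·(0.869) + (-1)·(0.2024) = 4.119.

Step 4 — take square root: d = √(4.119) ≈ 2.0295.

d(x, mu) = √(4.119) ≈ 2.0295


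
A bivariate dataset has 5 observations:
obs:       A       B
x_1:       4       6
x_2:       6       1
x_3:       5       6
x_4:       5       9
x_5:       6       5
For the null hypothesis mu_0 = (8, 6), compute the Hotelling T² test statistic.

Step 1 — sample mean vector:
  mean(A) = (4 + 6 + 5 + 5 + 6) / 5 = 26/5 = 5.2
  mean(B) = (6 + 1 + 6 + 9 + 5) / 5 = 27/5 = 5.4
  x̄ = (5.2, 5.4),  deviation x̄ - mu_0 = (5.2, 5.4) - (8, 6) = (-2.8, -0.6).

Step 2 — sample covariance matrix, S[i,j] = (1/(n-1)) · Σ_k (x_{k,i} - mean_i) · (x_{k,j} - mean_j), divisor n-1 = 4:
  S[A,A] = ((-1.2)·(-1.2) + (0.8)·(0.8) + (-0.2)·(-0.2) + (-0.2)·(-0.2) + (0.8)·(0.8)) / 4 = 2.8/4 = 0.7
  S[A,B] = ((-1.2)·(0.6) + (0.8)·(-4.4) + (-0.2)·(0.6) + (-0.2)·(3.6) + (0.8)·(-0.4)) / 4 = -5.4/4 = -1.35
  S[B,B] = ((0.6)·(0.6) + (-4.4)·(-4.4) + (0.6)·(0.6) + (3.6)·(3.6) + (-0.4)·(-0.4)) / 4 = 33.2/4 = 8.3
  S = [[0.7, -1.35],
 [-1.35, 8.3]].

Step 3 — invert S. det(S) = 0.7·8.3 - (-1.35)² = 3.9875.
  S^{-1} = (1/det) · [[d, -b], [-b, a]] = [[2.0815, 0.3386],
 [0.3386, 0.1755]].

Step 4 — quadratic form (x̄ - mu_0)^T · S^{-1} · (x̄ - mu_0):
  S^{-1} · (x̄ - mu_0) = (-6.0313, -1.0533),
  (x̄ - mu_0)^T · [...] = (-2.8)·(-6.0313) + (-0.6)·(-1.0533) = 17.5197.

Step 5 — scale by n: T² = 5 · 17.5197 = 87.5987.

T² ≈ 87.5987


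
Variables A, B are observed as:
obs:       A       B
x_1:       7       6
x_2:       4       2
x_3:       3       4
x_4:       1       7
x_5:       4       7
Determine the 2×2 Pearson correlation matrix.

Step 1 — column means:
  mean(A) = (7 + 4 + 3 + 1 + 4) / 5 = 19/5 = 3.8
  mean(B) = (6 + 2 + 4 + 7 + 7) / 5 = 26/5 = 5.2

Step 2 — sample variances and covariances s[i,j] = (1/(n-1)) · Σ_k (x_{k,i} - mean_i) · (x_{k,j} - mean_j), with n-1 = 4:
  s[A,A] = ((3.2)·(3.2) + (0.2)·(0.2) + (-0.8)·(-0.8) + (-2.8)·(-2.8) + (0.2)·(0.2)) / 4 = 18.8/4 = 4.7
  s[A,B] = ((3.2)·(0.8) + (0.2)·(-3.2) + (-0.8)·(-1.2) + (-2.8)·(1.8) + (0.2)·(1.8)) / 4 = -1.8/4 = -0.45
  s[B,B] = ((0.8)·(0.8) + (-3.2)·(-3.2) + (-1.2)·(-1.2) + (1.8)·(1.8) + (1.8)·(1.8)) / 4 = 18.8/4 = 4.7
  Sample standard deviations s_i = √(s[i,i]):
  s(A) = √(4.7) = 2.1679
  s(B) = √(4.7) = 2.1679

Step 3 — r_{ij} = s_{ij} / (s_i · s_j):
  r[A,A] = 1 (diagonal).
  r[A,B] = -0.45 / (2.1679 · 2.1679) = -0.45 / 4.7 = -0.0957
  r[B,B] = 1 (diagonal).

R is symmetric with unit diagonal. Assembling:

R = [[1, -0.0957],
 [-0.0957, 1]]


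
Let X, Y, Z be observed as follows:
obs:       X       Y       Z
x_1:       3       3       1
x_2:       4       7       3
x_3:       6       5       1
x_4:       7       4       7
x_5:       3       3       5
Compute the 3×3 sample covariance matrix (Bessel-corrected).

Step 1 — column means:
  mean(X) = (3 + 4 + 6 + 7 + 3) / 5 = 23/5 = 4.6
  mean(Y) = (3 + 7 + 5 + 4 + 3) / 5 = 22/5 = 4.4
  mean(Z) = (1 + 3 + 1 + 7 + 5) / 5 = 17/5 = 3.4

Step 2 — sample covariance S[i,j] = (1/(n-1)) · Σ_k (x_{k,i} - mean_i) · (x_{k,j} - mean_j), with n-1 = 4.
  S[X,X] = ((-1.6)·(-1.6) + (-0.6)·(-0.6) + (1.4)·(1.4) + (2.4)·(2.4) + (-1.6)·(-1.6)) / 4 = 13.2/4 = 3.3
  S[X,Y] = ((-1.6)·(-1.4) + (-0.6)·(2.6) + (1.4)·(0.6) + (2.4)·(-0.4) + (-1.6)·(-1.4)) / 4 = 2.8/4 = 0.7
  S[X,Z] = ((-1.6)·(-2.4) + (-0.6)·(-0.4) + (1.4)·(-2.4) + (2.4)·(3.6) + (-1.6)·(1.6)) / 4 = 6.8/4 = 1.7
  S[Y,Y] = ((-1.4)·(-1.4) + (2.6)·(2.6) + (0.6)·(0.6) + (-0.4)·(-0.4) + (-1.4)·(-1.4)) / 4 = 11.2/4 = 2.8
  S[Y,Z] = ((-1.4)·(-2.4) + (2.6)·(-0.4) + (0.6)·(-2.4) + (-0.4)·(3.6) + (-1.4)·(1.6)) / 4 = -2.8/4 = -0.7
  S[Z,Z] = ((-2.4)·(-2.4) + (-0.4)·(-0.4) + (-2.4)·(-2.4) + (3.6)·(3.6) + (1.6)·(1.6)) / 4 = 27.2/4 = 6.8

S is symmetric (S[j,i] = S[i,j]). Assembling:

S = [[3.3, 0.7, 1.7],
 [0.7, 2.8, -0.7],
 [1.7, -0.7, 6.8]]


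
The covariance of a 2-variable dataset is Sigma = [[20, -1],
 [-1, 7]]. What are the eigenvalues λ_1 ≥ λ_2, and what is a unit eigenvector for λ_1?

Step 1 — characteristic polynomial of 2×2 Sigma:
  det(Sigma - λI) = λ² - trace · λ + det = 0.
  trace = 20 + 7 = 27, det = 20·7 - (-1)² = 139.
Step 2 — discriminant:
  Δ = trace² - 4·det = 729 - 556 = 173.
Step 3 — eigenvalues:
  λ = (trace ± √Δ)/2 = (27 ± 13.1529)/2,
  λ_1 = 20.0765,  λ_2 = 6.9235.

Step 4 — unit eigenvector for λ_1: solve (Sigma - λ_1 I)v = 0. First row:
  (20 - 20.0765)·v_x + (-1)·v_y = 0, i.e. (-0.0765)·v_x + (-1)·v_y = 0,
  so v ∝ (b, λ_1 - a) = (-1, 0.0765); multiply by -1 so the first entry is positive: u = (1, -0.0765).
  ||u|| = √((1)² + (-0.0765)²) = √(1.0058) ≈ 1.0029,
  v_1 = u/||u|| ≈ (0.9971, -0.0763) (||v_1|| = 1).

λ_1 = 20.0765,  λ_2 = 6.9235;  v_1 ≈ (0.9971, -0.0763)


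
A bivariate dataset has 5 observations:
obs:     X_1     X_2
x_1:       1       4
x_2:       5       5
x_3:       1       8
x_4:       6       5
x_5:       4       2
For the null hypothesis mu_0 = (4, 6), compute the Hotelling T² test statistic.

Step 1 — sample mean vector:
  mean(X_1) = (1 + 5 + 1 + 6 + 4) / 5 = 17/5 = 3.4
  mean(X_2) = (4 + 5 + 8 + 5 + 2) / 5 = 24/5 = 4.8
  x̄ = (3.4, 4.8),  deviation x̄ - mu_0 = (3.4, 4.8) - (4, 6) = (-0.6, -1.2).

Step 2 — sample covariance matrix, S[i,j] = (1/(n-1)) · Σ_k (x_{k,i} - mean_i) · (x_{k,j} - mean_j), divisor n-1 = 4:
  S[X_1,X_1] = ((-2.4)·(-2.4) + (1.6)·(1.6) + (-2.4)·(-2.4) + (2.6)·(2.6) + (0.6)·(0.6)) / 4 = 21.2/4 = 5.3
  S[X_1,X_2] = ((-2.4)·(-0.8) + (1.6)·(0.2) + (-2.4)·(3.2) + (2.6)·(0.2) + (0.6)·(-2.8)) / 4 = -6.6/4 = -1.65
  S[X_2,X_2] = ((-0.8)·(-0.8) + (0.2)·(0.2) + (3.2)·(3.2) + (0.2)·(0.2) + (-2.8)·(-2.8)) / 4 = 18.8/4 = 4.7
  S = [[5.3, -1.65],
 [-1.65, 4.7]].

Step 3 — invert S. det(S) = 5.3·4.7 - (-1.65)² = 22.1875.
  S^{-1} = (1/det) · [[d, -b], [-b, a]] = [[0.2118, 0.0744],
 [0.0744, 0.2389]].

Step 4 — quadratic form (x̄ - mu_0)^T · S^{-1} · (x̄ - mu_0):
  S^{-1} · (x̄ - mu_0) = (-0.2163, -0.3313),
  (x̄ - mu_0)^T · [...] = (-0.6)·(-0.2163) + (-1.2)·(-0.3313) = 0.5273.

Step 5 — scale by n: T² = 5 · 0.5273 = 2.6366.

T² ≈ 2.6366


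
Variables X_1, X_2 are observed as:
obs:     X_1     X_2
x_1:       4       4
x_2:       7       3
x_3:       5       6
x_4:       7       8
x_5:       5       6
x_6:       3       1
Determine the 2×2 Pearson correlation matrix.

Step 1 — column means:
  mean(X_1) = (4 + 7 + 5 + 7 + 5 + 3) / 6 = 31/6 = 5.1667
  mean(X_2) = (4 + 3 + 6 + 8 + 6 + 1) / 6 = 28/6 = 4.6667

Step 2 — sample variances and covariances s[i,j] = (1/(n-1)) · Σ_k (x_{k,i} - mean_i) · (x_{k,j} - mean_j), with n-1 = 5:
  s[X_1,X_1] = ((-1.1667)·(-1.1667) + (1.8333)·(1.8333) + (-0.1667)·(-0.1667) + (1.8333)·(1.8333) + (-0.1667)·(-0.1667) + (-2.1667)·(-2.1667)) / 5 = 12.8333/5 = 2.5667
  s[X_1,X_2] = ((-1.1667)·(-0.6667) + (1.8333)·(-1.6667) + (-0.1667)·(1.3333) + (1.8333)·(3.3333) + (-0.1667)·(1.3333) + (-2.1667)·(-3.6667)) / 5 = 11.3333/5 = 2.2667
  s[X_2,X_2] = ((-0.6667)·(-0.6667) + (-1.6667)·(-1.6667) + (1.3333)·(1.3333) + (3.3333)·(3.3333) + (1.3333)·(1.3333) + (-3.6667)·(-3.6667)) / 5 = 31.3333/5 = 6.2667
  Sample standard deviations s_i = √(s[i,i]):
  s(X_1) = √(2.5667) = 1.6021
  s(X_2) = √(6.2667) = 2.5033

Step 3 — r_{ij} = s_{ij} / (s_i · s_j):
  r[X_1,X_1] = 1 (diagonal).
  r[X_1,X_2] = 2.2667 / (1.6021 · 2.5033) = 2.2667 / 4.0105 = 0.5652
  r[X_2,X_2] = 1 (diagonal).

R is symmetric with unit diagonal. Assembling:

R = [[1, 0.5652],
 [0.5652, 1]]


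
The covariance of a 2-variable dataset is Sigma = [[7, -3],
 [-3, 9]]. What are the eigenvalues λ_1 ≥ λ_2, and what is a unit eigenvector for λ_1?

Step 1 — characteristic polynomial of 2×2 Sigma:
  det(Sigma - λI) = λ² - trace · λ + det = 0.
  trace = 7 + 9 = 16, det = 7·9 - (-3)² = 54.
Step 2 — discriminant:
  Δ = trace² - 4·det = 256 - 216 = 40.
Step 3 — eigenvalues:
  λ = (trace ± √Δ)/2 = (16 ± 6.3246)/2,
  λ_1 = 11.1623,  λ_2 = 4.8377.

Step 4 — unit eigenvector for λ_1: solve (Sigma - λ_1 I)v = 0. First row:
  (7 - 11.1623)·v_x + (-3)·v_y = 0, i.e. (-4.1623)·v_x + (-3)·v_y = 0,
  so v ∝ (b, λ_1 - a) = (-3, 4.1623); multiply by -1 so the first entry is positive: u = (3, -4.1623).
  ||u|| = √((3)² + (-4.1623)²) = √(26.3246) ≈ 5.1307,
  v_1 = u/||u|| ≈ (0.5847, -0.8112) (||v_1|| = 1).

λ_1 = 11.1623,  λ_2 = 4.8377;  v_1 ≈ (0.5847, -0.8112)


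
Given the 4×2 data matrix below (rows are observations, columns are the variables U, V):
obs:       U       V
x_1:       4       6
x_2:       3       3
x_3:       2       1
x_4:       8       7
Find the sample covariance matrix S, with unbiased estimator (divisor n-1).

Step 1 — column means:
  mean(U) = (4 + 3 + 2 + 8) / 4 = 17/4 = 4.25
  mean(V) = (6 + 3 + 1 + 7) / 4 = 17/4 = 4.25

Step 2 — sample covariance S[i,j] = (1/(n-1)) · Σ_k (x_{k,i} - mean_i) · (x_{k,j} - mean_j), with n-1 = 3.
  S[U,U] = ((-0.25)·(-0.25) + (-1.25)·(-1.25) + (-2.25)·(-2.25) + (3.75)·(3.75)) / 3 = 20.75/3 = 6.9167
  S[U,V] = ((-0.25)·(1.75) + (-1.25)·(-1.25) + (-2.25)·(-3.25) + (3.75)·(2.75)) / 3 = 18.75/3 = 6.25
  S[V,V] = ((1.75)·(1.75) + (-1.25)·(-1.25) + (-3.25)·(-3.25) + (2.75)·(2.75)) / 3 = 22.75/3 = 7.5833

S is symmetric (S[j,i] = S[i,j]). Assembling:

S = [[6.9167, 6.25],
 [6.25, 7.5833]]


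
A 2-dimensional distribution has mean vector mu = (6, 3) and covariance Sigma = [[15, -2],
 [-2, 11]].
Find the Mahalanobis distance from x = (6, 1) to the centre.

Step 1 — centre the observation: (x - mu) = (0, -2).

Step 2 — invert Sigma. det(Sigma) = 15·11 - (-2)² = 161.
  Sigma^{-1} = (1/det) · [[d, -b], [-b, a]] = [[0.0683, 0.0124],
 [0.0124, 0.0932]].

Step 3 — form the quadratic (x - mu)^T · Sigma^{-1} · (x - mu):
  Sigma^{-1} · (x - mu) = (-0.0248, -0.1863).
  (x - mu)^T · [Sigma^{-1} · (x - mu)] = (0)·(-0.0248) + (-2)·(-0.1863) = 0.3727.

Step 4 — take square root: d = √(0.3727) ≈ 0.6105.

d(x, mu) = √(0.3727) ≈ 0.6105


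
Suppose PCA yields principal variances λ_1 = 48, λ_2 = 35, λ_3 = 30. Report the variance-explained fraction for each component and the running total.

Step 1 — total variance = trace(Sigma) = Σ λ_i = 48 + 35 + 30 = 113.

Step 2 — fraction explained by component i = λ_i / Σ λ:
  PC1: 48/113 = 0.4248
  PC2: 35/113 = 0.3097
  PC3: 30/113 = 0.2655

Step 3 — cumulative fraction after k components = (λ_1 + ... + λ_k) / Σ λ:
  k = 1: 48/113 = 0.4248
  k = 2: (48 + 35)/113 = 83/113 = 0.7345
  k = 3: (48 + 35 + 30)/113 = 113/113 = 1

Summary (fraction, with percent):

explained: PC1 0.4248 (42.48%), PC2 0.3097 (30.97%), PC3 0.2655 (26.55%);  cumulative: 0.4248, 0.7345, 1


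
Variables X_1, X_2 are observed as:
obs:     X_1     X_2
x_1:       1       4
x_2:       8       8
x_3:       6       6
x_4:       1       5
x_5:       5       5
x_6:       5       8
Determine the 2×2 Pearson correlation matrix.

Step 1 — column means:
  mean(X_1) = (1 + 8 + 6 + 1 + 5 + 5) / 6 = 26/6 = 4.3333
  mean(X_2) = (4 + 8 + 6 + 5 + 5 + 8) / 6 = 36/6 = 6

Step 2 — sample variances and covariances s[i,j] = (1/(n-1)) · Σ_k (x_{k,i} - mean_i) · (x_{k,j} - mean_j), with n-1 = 5:
  s[X_1,X_1] = ((-3.3333)·(-3.3333) + (3.6667)·(3.6667) + (1.6667)·(1.6667) + (-3.3333)·(-3.3333) + (0.6667)·(0.6667) + (0.6667)·(0.6667)) / 5 = 39.3333/5 = 7.8667
  s[X_1,X_2] = ((-3.3333)·(-2) + (3.6667)·(2) + (1.6667)·(0) + (-3.3333)·(-1) + (0.6667)·(-1) + (0.6667)·(2)) / 5 = 18/5 = 3.6
  s[X_2,X_2] = ((-2)·(-2) + (2)·(2) + (0)·(0) + (-1)·(-1) + (-1)·(-1) + (2)·(2)) / 5 = 14/5 = 2.8
  Sample standard deviations s_i = √(s[i,i]):
  s(X_1) = √(7.8667) = 2.8048
  s(X_2) = √(2.8) = 1.6733

Step 3 — r_{ij} = s_{ij} / (s_i · s_j):
  r[X_1,X_1] = 1 (diagonal).
  r[X_1,X_2] = 3.6 / (2.8048 · 1.6733) = 3.6 / 4.6933 = 0.7671
  r[X_2,X_2] = 1 (diagonal).

R is symmetric with unit diagonal. Assembling:

R = [[1, 0.7671],
 [0.7671, 1]]


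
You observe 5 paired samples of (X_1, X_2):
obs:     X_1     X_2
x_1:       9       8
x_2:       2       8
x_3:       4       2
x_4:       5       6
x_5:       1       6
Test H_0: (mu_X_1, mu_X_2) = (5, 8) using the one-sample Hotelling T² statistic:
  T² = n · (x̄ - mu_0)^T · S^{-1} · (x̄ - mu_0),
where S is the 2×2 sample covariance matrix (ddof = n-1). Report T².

Step 1 — sample mean vector:
  mean(X_1) = (9 + 2 + 4 + 5 + 1) / 5 = 21/5 = 4.2
  mean(X_2) = (8 + 8 + 2 + 6 + 6) / 5 = 30/5 = 6
  x̄ = (4.2, 6),  deviation x̄ - mu_0 = (4.2, 6) - (5, 8) = (-0.8, -2).

Step 2 — sample covariance matrix, S[i,j] = (1/(n-1)) · Σ_k (x_{k,i} - mean_i) · (x_{k,j} - mean_j), divisor n-1 = 4:
  S[X_1,X_1] = ((4.8)·(4.8) + (-2.2)·(-2.2) + (-0.2)·(-0.2) + (0.8)·(0.8) + (-3.2)·(-3.2)) / 4 = 38.8/4 = 9.7
  S[X_1,X_2] = ((4.8)·(2) + (-2.2)·(2) + (-0.2)·(-4) + (0.8)·(0) + (-3.2)·(0)) / 4 = 6/4 = 1.5
  S[X_2,X_2] = ((2)·(2) + (2)·(2) + (-4)·(-4) + (0)·(0) + (0)·(0)) / 4 = 24/4 = 6
  S = [[9.7, 1.5],
 [1.5, 6]].

Step 3 — invert S. det(S) = 9.7·6 - (1.5)² = 55.95.
  S^{-1} = (1/det) · [[d, -b], [-b, a]] = [[0.1072, -0.0268],
 [-0.0268, 0.1734]].

Step 4 — quadratic form (x̄ - mu_0)^T · S^{-1} · (x̄ - mu_0):
  S^{-1} · (x̄ - mu_0) = (-0.0322, -0.3253),
  (x̄ - mu_0)^T · [...] = (-0.8)·(-0.0322) + (-2)·(-0.3253) = 0.6763.

Step 5 — scale by n: T² = 5 · 0.6763 = 3.3816.

T² ≈ 3.3816


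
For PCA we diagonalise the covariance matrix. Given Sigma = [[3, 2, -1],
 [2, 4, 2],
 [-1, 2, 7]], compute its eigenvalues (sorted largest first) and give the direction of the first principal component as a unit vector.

Step 1 — characteristic polynomial p(λ) = det(λI - Sigma) = λ³ - tr·λ² + c_1·λ - det, where tr = trace, c_1 = sum of the principal 2×2 minors, det = det(Sigma):
  tr = 3 + 4 + 7 = 14,
  c_1 = (3·4 - (2)²) + (3·7 - (-1)²) + (4·7 - (2)²) = 8 + 20 + 24 = 52,
  det = 3·(4·7 - (2)²) - (2)·((2)·7 - (2)·(-1)) + (-1)·((2)·(2) - 4·(-1)) = 3·(24) - (2)·(16) + (-1)·(8) = 32.
  So p(λ) = λ³ - 14λ² + 52λ - 32.
Step 2 — look for an integer root (rational root theorem: any rational root is an integer divisor of 32). Testing λ = 8:
  p(8) = 512 - 896 + 416 - 32 = 0  ✓
  Dividing out (λ - 8): p(λ) = (λ - 8)(λ² - 6λ + 4).
Step 3 — remaining eigenvalues from the quadratic λ² - 6λ + 4 = 0:
  Δ = 6² - 4·4 = 36 - 16 = 20,  λ = (6 ± √20)/2 = (6 ± 4.4721)/2 ≈ 5.2361 or 0.7639.
  Sorted: λ_1 = 8,  λ_2 = 5.2361,  λ_3 = 0.7639  (check: sum = 14 = tr ✓).

Step 4 — unit eigenvector for λ_1 = 8: v spans the null space of (Sigma - λ_1 I), whose rows are
  r_1 = (-5, 2, -1),  r_2 = (2, -4, 2),  r_3 = (-1, 2, -1).
  v is orthogonal to every row, so take v ∝ r_1 × r_2 = ((2)·(2) - (-1)·(-4), (-1)·(2) - (-5)·(2), (-5)·(-4) - (2)·(2)) = (0, 8, 16).
  Rescale (divide by 8): u = (0, 1, 2).
  ||u|| = √((0)² + (1)² + (2)²) = √(5) ≈ 2.2361,  v_1 = u/||u|| ≈ (0, 0.4472, 0.8944) (||v_1|| = 1).

λ_1 = 8,  λ_2 = 5.2361,  λ_3 = 0.7639;  v_1 ≈ (0, 0.4472, 0.8944)


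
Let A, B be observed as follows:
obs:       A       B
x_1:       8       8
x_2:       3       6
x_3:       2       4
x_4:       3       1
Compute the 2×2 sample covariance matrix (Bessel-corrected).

Step 1 — column means:
  mean(A) = (8 + 3 + 2 + 3) / 4 = 16/4 = 4
  mean(B) = (8 + 6 + 4 + 1) / 4 = 19/4 = 4.75

Step 2 — sample covariance S[i,j] = (1/(n-1)) · Σ_k (x_{k,i} - mean_i) · (x_{k,j} - mean_j), with n-1 = 3.
  S[A,A] = ((4)·(4) + (-1)·(-1) + (-2)·(-2) + (-1)·(-1)) / 3 = 22/3 = 7.3333
  S[A,B] = ((4)·(3.25) + (-1)·(1.25) + (-2)·(-0.75) + (-1)·(-3.75)) / 3 = 17/3 = 5.6667
  S[B,B] = ((3.25)·(3.25) + (1.25)·(1.25) + (-0.75)·(-0.75) + (-3.75)·(-3.75)) / 3 = 26.75/3 = 8.9167

S is symmetric (S[j,i] = S[i,j]). Assembling:

S = [[7.3333, 5.6667],
 [5.6667, 8.9167]]


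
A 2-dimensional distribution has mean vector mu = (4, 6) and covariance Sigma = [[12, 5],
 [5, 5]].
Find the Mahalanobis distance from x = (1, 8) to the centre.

Step 1 — centre the observation: (x - mu) = (-3, 2).

Step 2 — invert Sigma. det(Sigma) = 12·5 - (5)² = 35.
  Sigma^{-1} = (1/det) · [[d, -b], [-b, a]] = [[0.1429, -0.1429],
 [-0.1429, 0.3429]].

Step 3 — form the quadratic (x - mu)^T · Sigma^{-1} · (x - mu):
  Sigma^{-1} · (x - mu) = (-0.7143, 1.1143).
  (x - mu)^T · [Sigma^{-1} · (x - mu)] = (-3)·(-0.7143) + (2)·(1.1143) = 4.3714.

Step 4 — take square root: d = √(4.3714) ≈ 2.0908.

d(x, mu) = √(4.3714) ≈ 2.0908


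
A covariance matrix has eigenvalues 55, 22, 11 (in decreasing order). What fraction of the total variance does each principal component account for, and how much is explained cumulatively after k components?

Step 1 — total variance = trace(Sigma) = Σ λ_i = 55 + 22 + 11 = 88.

Step 2 — fraction explained by component i = λ_i / Σ λ:
  PC1: 55/88 = 0.625
  PC2: 22/88 = 0.25
  PC3: 11/88 = 0.125

Step 3 — cumulative fraction after k components = (λ_1 + ... + λ_k) / Σ λ:
  k = 1: 55/88 = 0.625
  k = 2: (55 + 22)/88 = 77/88 = 0.875
  k = 3: (55 + 22 + 11)/88 = 88/88 = 1

Summary (fraction, with percent):

explained: PC1 0.625 (62.5%), PC2 0.25 (25%), PC3 0.125 (12.5%);  cumulative: 0.625, 0.875, 1


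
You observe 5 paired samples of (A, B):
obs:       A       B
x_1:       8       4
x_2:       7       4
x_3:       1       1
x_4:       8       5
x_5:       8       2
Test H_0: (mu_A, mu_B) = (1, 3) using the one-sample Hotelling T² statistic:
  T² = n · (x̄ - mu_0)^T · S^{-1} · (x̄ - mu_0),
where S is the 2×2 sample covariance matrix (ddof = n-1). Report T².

Step 1 — sample mean vector:
  mean(A) = (8 + 7 + 1 + 8 + 8) / 5 = 32/5 = 6.4
  mean(B) = (4 + 4 + 1 + 5 + 2) / 5 = 16/5 = 3.2
  x̄ = (6.4, 3.2),  deviation x̄ - mu_0 = (6.4, 3.2) - (1, 3) = (5.4, 0.2).

Step 2 — sample covariance matrix, S[i,j] = (1/(n-1)) · Σ_k (x_{k,i} - mean_i) · (x_{k,j} - mean_j), divisor n-1 = 4:
  S[A,A] = ((1.6)·(1.6) + (0.6)·(0.6) + (-5.4)·(-5.4) + (1.6)·(1.6) + (1.6)·(1.6)) / 4 = 37.2/4 = 9.3
  S[A,B] = ((1.6)·(0.8) + (0.6)·(0.8) + (-5.4)·(-2.2) + (1.6)·(1.8) + (1.6)·(-1.2)) / 4 = 14.6/4 = 3.65
  S[B,B] = ((0.8)·(0.8) + (0.8)·(0.8) + (-2.2)·(-2.2) + (1.8)·(1.8) + (-1.2)·(-1.2)) / 4 = 10.8/4 = 2.7
  S = [[9.3, 3.65],
 [3.65, 2.7]].

Step 3 — invert S. det(S) = 9.3·2.7 - (3.65)² = 11.7875.
  S^{-1} = (1/det) · [[d, -b], [-b, a]] = [[0.2291, -0.3097],
 [-0.3097, 0.789]].

Step 4 — quadratic form (x̄ - mu_0)^T · S^{-1} · (x̄ - mu_0):
  S^{-1} · (x̄ - mu_0) = (1.175, -1.5143),
  (x̄ - mu_0)^T · [...] = (5.4)·(1.175) + (0.2)·(-1.5143) = 6.042.

Step 5 — scale by n: T² = 5 · 6.042 = 30.21.

T² ≈ 30.21


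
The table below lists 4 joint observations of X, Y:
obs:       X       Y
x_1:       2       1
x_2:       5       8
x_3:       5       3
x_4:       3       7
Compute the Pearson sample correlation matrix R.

Step 1 — column means:
  mean(X) = (2 + 5 + 5 + 3) / 4 = 15/4 = 3.75
  mean(Y) = (1 + 8 + 3 + 7) / 4 = 19/4 = 4.75

Step 2 — sample variances and covariances s[i,j] = (1/(n-1)) · Σ_k (x_{k,i} - mean_i) · (x_{k,j} - mean_j), with n-1 = 3:
  s[X,X] = ((-1.75)·(-1.75) + (1.25)·(1.25) + (1.25)·(1.25) + (-0.75)·(-0.75)) / 3 = 6.75/3 = 2.25
  s[X,Y] = ((-1.75)·(-3.75) + (1.25)·(3.25) + (1.25)·(-1.75) + (-0.75)·(2.25)) / 3 = 6.75/3 = 2.25
  s[Y,Y] = ((-3.75)·(-3.75) + (3.25)·(3.25) + (-1.75)·(-1.75) + (2.25)·(2.25)) / 3 = 32.75/3 = 10.9167
  Sample standard deviations s_i = √(s[i,i]):
  s(X) = √(2.25) = 1.5
  s(Y) = √(10.9167) = 3.304

Step 3 — r_{ij} = s_{ij} / (s_i · s_j):
  r[X,X] = 1 (diagonal).
  r[X,Y] = 2.25 / (1.5 · 3.304) = 2.25 / 4.9561 = 0.454
  r[Y,Y] = 1 (diagonal).

R is symmetric with unit diagonal. Assembling:

R = [[1, 0.454],
 [0.454, 1]]


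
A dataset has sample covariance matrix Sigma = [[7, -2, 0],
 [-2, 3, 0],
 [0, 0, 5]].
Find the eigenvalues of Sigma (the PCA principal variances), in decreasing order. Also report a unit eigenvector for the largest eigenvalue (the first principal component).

Step 1 — characteristic polynomial p(λ) = det(λI - Sigma) = λ³ - tr·λ² + c_1·λ - det, where tr = trace, c_1 = sum of the principal 2×2 minors, det = det(Sigma):
  tr = 7 + 3 + 5 = 15,
  c_1 = (7·3 - (-2)²) + (7·5 - (0)²) + (3·5 - (0)²) = 17 + 35 + 15 = 67,
  det = 7·(3·5 - (0)²) - (-2)·((-2)·5 - (0)·(0)) + (0)·((-2)·(0) - 3·(0)) = 7·(15) - (-2)·(-10) + (0)·(0) = 85.
  So p(λ) = λ³ - 15λ² + 67λ - 85.
Step 2 — look for an integer root (rational root theorem: any rational root is an integer divisor of 85). Testing λ = 5:
  p(5) = 125 - 375 + 335 - 85 = 0  ✓
  Dividing out (λ - 5): p(λ) = (λ - 5)(λ² - 10λ + 17).
Step 3 — remaining eigenvalues from the quadratic λ² - 10λ + 17 = 0:
  Δ = 10² - 4·17 = 100 - 68 = 32,  λ = (10 ± √32)/2 = (10 ± 5.6569)/2 ≈ 7.8284 or 2.1716.
  Sorted: λ_1 = 7.8284,  λ_2 = 5,  λ_3 = 2.1716  (check: sum = 15 = tr ✓).

Step 4 — unit eigenvector for λ_1 ≈ 7.8284: v spans the null space of (Sigma - λ_1 I), whose rows are
  r_1 = (-0.8284, -2, 0),  r_2 = (-2, -4.8284, 0),  r_3 = (0, 0, -2.8284).
  v is orthogonal to every row, so take v ∝ r_1 × r_3 = ((-2)·(-2.8284) - (0)·(0), (0)·(0) - (-0.8284)·(-2.8284), (-0.8284)·(0) - (-2)·(0)) ≈ (5.6569, -2.3431, 0).
  Let u = (5.6569, -2.3431, 0).
  ||u|| = √((5.6569)² + (-2.3431)² + (0)²) = √(37.4903) ≈ 6.1229,  v_1 = u/||u|| ≈ (0.9239, -0.3827, 0) (||v_1|| = 1).

λ_1 = 7.8284,  λ_2 = 5,  λ_3 = 2.1716;  v_1 ≈ (0.9239, -0.3827, 0)


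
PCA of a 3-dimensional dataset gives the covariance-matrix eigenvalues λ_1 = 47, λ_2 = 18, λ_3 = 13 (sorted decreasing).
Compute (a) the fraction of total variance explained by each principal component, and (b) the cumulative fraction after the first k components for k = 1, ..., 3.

Step 1 — total variance = trace(Sigma) = Σ λ_i = 47 + 18 + 13 = 78.

Step 2 — fraction explained by component i = λ_i / Σ λ:
  PC1: 47/78 = 0.6026
  PC2: 18/78 = 0.2308
  PC3: 13/78 = 0.1667

Step 3 — cumulative fraction after k components = (λ_1 + ... + λ_k) / Σ λ:
  k = 1: 47/78 = 0.6026
  k = 2: (47 + 18)/78 = 65/78 = 0.8333
  k = 3: (47 + 18 + 13)/78 = 78/78 = 1

Summary (fraction, with percent):

explained: PC1 0.6026 (60.26%), PC2 0.2308 (23.08%), PC3 0.1667 (16.67%);  cumulative: 0.6026, 0.8333, 1


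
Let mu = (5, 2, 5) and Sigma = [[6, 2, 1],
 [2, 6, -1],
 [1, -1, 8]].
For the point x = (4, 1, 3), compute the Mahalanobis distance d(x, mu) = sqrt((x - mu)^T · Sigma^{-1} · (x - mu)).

Step 1 — centre the observation: (x - mu) = (-1, -1, -2).

Step 2 — invert Sigma (cofactor / det for 3×3, or solve directly):
  Sigma^{-1} = [[0.1958, -0.0708, -0.0333],
 [-0.0708, 0.1958, 0.0333],
 [-0.0333, 0.0333, 0.1333]].

Step 3 — form the quadratic (x - mu)^T · Sigma^{-1} · (x - mu):
  Sigma^{-1} · (x - mu) = (-0.0583, -0.1917, -0.2667).
  (x - mu)^T · [Sigma^{-1} · (x - mu)] = (-1)·(-0.0583) + (-1)·(-0.1917) + (-2)·(-0.2667) = 0.7833.

Step 4 — take square root: d = √(0.7833) ≈ 0.8851.

d(x, mu) = √(0.7833) ≈ 0.8851


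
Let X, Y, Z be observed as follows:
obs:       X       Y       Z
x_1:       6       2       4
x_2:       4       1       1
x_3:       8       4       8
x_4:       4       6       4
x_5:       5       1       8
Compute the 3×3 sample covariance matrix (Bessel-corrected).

Step 1 — column means:
  mean(X) = (6 + 4 + 8 + 4 + 5) / 5 = 27/5 = 5.4
  mean(Y) = (2 + 1 + 4 + 6 + 1) / 5 = 14/5 = 2.8
  mean(Z) = (4 + 1 + 8 + 4 + 8) / 5 = 25/5 = 5

Step 2 — sample covariance S[i,j] = (1/(n-1)) · Σ_k (x_{k,i} - mean_i) · (x_{k,j} - mean_j), with n-1 = 4.
  S[X,X] = ((0.6)·(0.6) + (-1.4)·(-1.4) + (2.6)·(2.6) + (-1.4)·(-1.4) + (-0.4)·(-0.4)) / 4 = 11.2/4 = 2.8
  S[X,Y] = ((0.6)·(-0.8) + (-1.4)·(-1.8) + (2.6)·(1.2) + (-1.4)·(3.2) + (-0.4)·(-1.8)) / 4 = 1.4/4 = 0.35
  S[X,Z] = ((0.6)·(-1) + (-1.4)·(-4) + (2.6)·(3) + (-1.4)·(-1) + (-0.4)·(3)) / 4 = 13/4 = 3.25
  S[Y,Y] = ((-0.8)·(-0.8) + (-1.8)·(-1.8) + (1.2)·(1.2) + (3.2)·(3.2) + (-1.8)·(-1.8)) / 4 = 18.8/4 = 4.7
  S[Y,Z] = ((-0.8)·(-1) + (-1.8)·(-4) + (1.2)·(3) + (3.2)·(-1) + (-1.8)·(3)) / 4 = 3/4 = 0.75
  S[Z,Z] = ((-1)·(-1) + (-4)·(-4) + (3)·(3) + (-1)·(-1) + (3)·(3)) / 4 = 36/4 = 9

S is symmetric (S[j,i] = S[i,j]). Assembling:

S = [[2.8, 0.35, 3.25],
 [0.35, 4.7, 0.75],
 [3.25, 0.75, 9]]


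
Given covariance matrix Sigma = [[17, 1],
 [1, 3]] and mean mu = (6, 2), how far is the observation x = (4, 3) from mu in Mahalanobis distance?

Step 1 — centre the observation: (x - mu) = (-2, 1).

Step 2 — invert Sigma. det(Sigma) = 17·3 - (1)² = 50.
  Sigma^{-1} = (1/det) · [[d, -b], [-b, a]] = [[0.06, -0.02],
 [-0.02, 0.34]].

Step 3 — form the quadratic (x - mu)^T · Sigma^{-1} · (x - mu):
  Sigma^{-1} · (x - mu) = (-0.14, 0.38).
  (x - mu)^T · [Sigma^{-1} · (x - mu)] = (-2)·(-0.14) + (1)·(0.38) = 0.66.

Step 4 — take square root: d = √(0.66) ≈ 0.8124.

d(x, mu) = √(0.66) ≈ 0.8124


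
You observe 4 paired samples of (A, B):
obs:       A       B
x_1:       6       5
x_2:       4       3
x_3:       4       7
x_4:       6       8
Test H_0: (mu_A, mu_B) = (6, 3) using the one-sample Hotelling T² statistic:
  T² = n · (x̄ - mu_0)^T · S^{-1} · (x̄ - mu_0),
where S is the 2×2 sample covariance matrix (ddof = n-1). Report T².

Step 1 — sample mean vector:
  mean(A) = (6 + 4 + 4 + 6) / 4 = 20/4 = 5
  mean(B) = (5 + 3 + 7 + 8) / 4 = 23/4 = 5.75
  x̄ = (5, 5.75),  deviation x̄ - mu_0 = (5, 5.75) - (6, 3) = (-1, 2.75).

Step 2 — sample covariance matrix, S[i,j] = (1/(n-1)) · Σ_k (x_{k,i} - mean_i) · (x_{k,j} - mean_j), divisor n-1 = 3:
  S[A,A] = ((1)·(1) + (-1)·(-1) + (-1)·(-1) + (1)·(1)) / 3 = 4/3 = 1.3333
  S[A,B] = ((1)·(-0.75) + (-1)·(-2.75) + (-1)·(1.25) + (1)·(2.25)) / 3 = 3/3 = 1
  S[B,B] = ((-0.75)·(-0.75) + (-2.75)·(-2.75) + (1.25)·(1.25) + (2.25)·(2.25)) / 3 = 14.75/3 = 4.9167
  S = [[1.3333, 1],
 [1, 4.9167]].

Step 3 — invert S. det(S) = 1.3333·4.9167 - (1)² = 5.5556.
  S^{-1} = (1/det) · [[d, -b], [-b, a]] = [[0.885, -0.18],
 [-0.18, 0.24]].

Step 4 — quadratic form (x̄ - mu_0)^T · S^{-1} · (x̄ - mu_0):
  S^{-1} · (x̄ - mu_0) = (-1.38, 0.84),
  (x̄ - mu_0)^T · [...] = (-1)·(-1.38) + (2.75)·(0.84) = 3.69.

Step 5 — scale by n: T² = 4 · 3.69 = 14.76.

T² ≈ 14.76


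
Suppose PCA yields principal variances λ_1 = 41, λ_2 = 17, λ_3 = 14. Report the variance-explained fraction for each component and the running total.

Step 1 — total variance = trace(Sigma) = Σ λ_i = 41 + 17 + 14 = 72.

Step 2 — fraction explained by component i = λ_i / Σ λ:
  PC1: 41/72 = 0.5694
  PC2: 17/72 = 0.2361
  PC3: 14/72 = 0.1944

Step 3 — cumulative fraction after k components = (λ_1 + ... + λ_k) / Σ λ:
  k = 1: 41/72 = 0.5694
  k = 2: (41 + 17)/72 = 58/72 = 0.8056
  k = 3: (41 + 17 + 14)/72 = 72/72 = 1

Summary (fraction, with percent):

explained: PC1 0.5694 (56.94%), PC2 0.2361 (23.61%), PC3 0.1944 (19.44%);  cumulative: 0.5694, 0.8056, 1


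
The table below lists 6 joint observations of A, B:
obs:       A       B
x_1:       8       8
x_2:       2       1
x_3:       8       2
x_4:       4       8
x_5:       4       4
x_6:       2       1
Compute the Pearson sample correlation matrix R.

Step 1 — column means:
  mean(A) = (8 + 2 + 8 + 4 + 4 + 2) / 6 = 28/6 = 4.6667
  mean(B) = (8 + 1 + 2 + 8 + 4 + 1) / 6 = 24/6 = 4

Step 2 — sample variances and covariances s[i,j] = (1/(n-1)) · Σ_k (x_{k,i} - mean_i) · (x_{k,j} - mean_j), with n-1 = 5:
  s[A,A] = ((3.3333)·(3.3333) + (-2.6667)·(-2.6667) + (3.3333)·(3.3333) + (-0.6667)·(-0.6667) + (-0.6667)·(-0.6667) + (-2.6667)·(-2.6667)) / 5 = 37.3333/5 = 7.4667
  s[A,B] = ((3.3333)·(4) + (-2.6667)·(-3) + (3.3333)·(-2) + (-0.6667)·(4) + (-0.6667)·(0) + (-2.6667)·(-3)) / 5 = 20/5 = 4
  s[B,B] = ((4)·(4) + (-3)·(-3) + (-2)·(-2) + (4)·(4) + (0)·(0) + (-3)·(-3)) / 5 = 54/5 = 10.8
  Sample standard deviations s_i = √(s[i,i]):
  s(A) = √(7.4667) = 2.7325
  s(B) = √(10.8) = 3.2863

Step 3 — r_{ij} = s_{ij} / (s_i · s_j):
  r[A,A] = 1 (diagonal).
  r[A,B] = 4 / (2.7325 · 3.2863) = 4 / 8.98 = 0.4454
  r[B,B] = 1 (diagonal).

R is symmetric with unit diagonal. Assembling:

R = [[1, 0.4454],
 [0.4454, 1]]


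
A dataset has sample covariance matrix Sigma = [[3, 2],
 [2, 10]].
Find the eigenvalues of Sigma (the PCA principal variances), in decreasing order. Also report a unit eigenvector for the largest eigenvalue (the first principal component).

Step 1 — characteristic polynomial of 2×2 Sigma:
  det(Sigma - λI) = λ² - trace · λ + det = 0.
  trace = 3 + 10 = 13, det = 3·10 - (2)² = 26.
Step 2 — discriminant:
  Δ = trace² - 4·det = 169 - 104 = 65.
Step 3 — eigenvalues:
  λ = (trace ± √Δ)/2 = (13 ± 8.0623)/2,
  λ_1 = 10.5311,  λ_2 = 2.4689.

Step 4 — unit eigenvector for λ_1: solve (Sigma - λ_1 I)v = 0. First row:
  (3 - 10.5311)·v_x + (2)·v_y = 0, i.e. (-7.5311)·v_x + (2)·v_y = 0,
  so v ∝ (b, λ_1 - a) = (2, 7.5311) = u.
  ||u|| = √((2)² + (7.5311)²) = √(60.7179) ≈ 7.7922,
  v_1 = u/||u|| ≈ (0.2567, 0.9665) (||v_1|| = 1).

λ_1 = 10.5311,  λ_2 = 2.4689;  v_1 ≈ (0.2567, 0.9665)


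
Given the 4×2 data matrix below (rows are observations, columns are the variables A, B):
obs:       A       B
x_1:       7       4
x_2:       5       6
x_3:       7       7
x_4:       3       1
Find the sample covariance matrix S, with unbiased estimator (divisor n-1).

Step 1 — column means:
  mean(A) = (7 + 5 + 7 + 3) / 4 = 22/4 = 5.5
  mean(B) = (4 + 6 + 7 + 1) / 4 = 18/4 = 4.5

Step 2 — sample covariance S[i,j] = (1/(n-1)) · Σ_k (x_{k,i} - mean_i) · (x_{k,j} - mean_j), with n-1 = 3.
  S[A,A] = ((1.5)·(1.5) + (-0.5)·(-0.5) + (1.5)·(1.5) + (-2.5)·(-2.5)) / 3 = 11/3 = 3.6667
  S[A,B] = ((1.5)·(-0.5) + (-0.5)·(1.5) + (1.5)·(2.5) + (-2.5)·(-3.5)) / 3 = 11/3 = 3.6667
  S[B,B] = ((-0.5)·(-0.5) + (1.5)·(1.5) + (2.5)·(2.5) + (-3.5)·(-3.5)) / 3 = 21/3 = 7

S is symmetric (S[j,i] = S[i,j]). Assembling:

S = [[3.6667, 3.6667],
 [3.6667, 7]]


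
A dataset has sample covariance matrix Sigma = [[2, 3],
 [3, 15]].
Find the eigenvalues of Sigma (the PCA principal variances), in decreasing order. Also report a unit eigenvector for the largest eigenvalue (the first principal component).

Step 1 — characteristic polynomial of 2×2 Sigma:
  det(Sigma - λI) = λ² - trace · λ + det = 0.
  trace = 2 + 15 = 17, det = 2·15 - (3)² = 21.
Step 2 — discriminant:
  Δ = trace² - 4·det = 289 - 84 = 205.
Step 3 — eigenvalues:
  λ = (trace ± √Δ)/2 = (17 ± 14.3178)/2,
  λ_1 = 15.6589,  λ_2 = 1.3411.

Step 4 — unit eigenvector for λ_1: solve (Sigma - λ_1 I)v = 0. First row:
  (2 - 15.6589)·v_x + (3)·v_y = 0, i.e. (-13.6589)·v_x + (3)·v_y = 0,
  so v ∝ (b, λ_1 - a) = (3, 13.6589) = u.
  ||u|| = √((3)² + (13.6589)²) = √(195.5658) ≈ 13.9845,
  v_1 = u/||u|| ≈ (0.2145, 0.9767) (||v_1|| = 1).

λ_1 = 15.6589,  λ_2 = 1.3411;  v_1 ≈ (0.2145, 0.9767)


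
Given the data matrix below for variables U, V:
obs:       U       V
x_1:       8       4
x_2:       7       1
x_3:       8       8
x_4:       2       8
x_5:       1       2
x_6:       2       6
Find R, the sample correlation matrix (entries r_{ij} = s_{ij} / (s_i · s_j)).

Step 1 — column means:
  mean(U) = (8 + 7 + 8 + 2 + 1 + 2) / 6 = 28/6 = 4.6667
  mean(V) = (4 + 1 + 8 + 8 + 2 + 6) / 6 = 29/6 = 4.8333

Step 2 — sample variances and covariances s[i,j] = (1/(n-1)) · Σ_k (x_{k,i} - mean_i) · (x_{k,j} - mean_j), with n-1 = 5:
  s[U,U] = ((3.3333)·(3.3333) + (2.3333)·(2.3333) + (3.3333)·(3.3333) + (-2.6667)·(-2.6667) + (-3.6667)·(-3.6667) + (-2.6667)·(-2.6667)) / 5 = 55.3333/5 = 11.0667
  s[U,V] = ((3.3333)·(-0.8333) + (2.3333)·(-3.8333) + (3.3333)·(3.1667) + (-2.6667)·(3.1667) + (-3.6667)·(-2.8333) + (-2.6667)·(1.1667)) / 5 = -2.3333/5 = -0.4667
  s[V,V] = ((-0.8333)·(-0.8333) + (-3.8333)·(-3.8333) + (3.1667)·(3.1667) + (3.1667)·(3.1667) + (-2.8333)·(-2.8333) + (1.1667)·(1.1667)) / 5 = 44.8333/5 = 8.9667
  Sample standard deviations s_i = √(s[i,i]):
  s(U) = √(11.0667) = 3.3267
  s(V) = √(8.9667) = 2.9944

Step 3 — r_{ij} = s_{ij} / (s_i · s_j):
  r[U,U] = 1 (diagonal).
  r[U,V] = -0.4667 / (3.3267 · 2.9944) = -0.4667 / 9.9615 = -0.0468
  r[V,V] = 1 (diagonal).

R is symmetric with unit diagonal. Assembling:

R = [[1, -0.0468],
 [-0.0468, 1]]


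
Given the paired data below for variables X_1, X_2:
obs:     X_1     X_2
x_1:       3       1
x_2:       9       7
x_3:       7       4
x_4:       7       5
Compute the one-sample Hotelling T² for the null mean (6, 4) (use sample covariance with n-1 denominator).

Step 1 — sample mean vector:
  mean(X_1) = (3 + 9 + 7 + 7) / 4 = 26/4 = 6.5
  mean(X_2) = (1 + 7 + 4 + 5) / 4 = 17/4 = 4.25
  x̄ = (6.5, 4.25),  deviation x̄ - mu_0 = (6.5, 4.25) - (6, 4) = (0.5, 0.25).

Step 2 — sample covariance matrix, S[i,j] = (1/(n-1)) · Σ_k (x_{k,i} - mean_i) · (x_{k,j} - mean_j), divisor n-1 = 3:
  S[X_1,X_1] = ((-3.5)·(-3.5) + (2.5)·(2.5) + (0.5)·(0.5) + (0.5)·(0.5)) / 3 = 19/3 = 6.3333
  S[X_1,X_2] = ((-3.5)·(-3.25) + (2.5)·(2.75) + (0.5)·(-0.25) + (0.5)·(0.75)) / 3 = 18.5/3 = 6.1667
  S[X_2,X_2] = ((-3.25)·(-3.25) + (2.75)·(2.75) + (-0.25)·(-0.25) + (0.75)·(0.75)) / 3 = 18.75/3 = 6.25
  S = [[6.3333, 6.1667],
 [6.1667, 6.25]].

Step 3 — invert S. det(S) = 6.3333·6.25 - (6.1667)² = 1.5556.
  S^{-1} = (1/det) · [[d, -b], [-b, a]] = [[4.0179, -3.9643],
 [-3.9643, 4.0714]].

Step 4 — quadratic form (x̄ - mu_0)^T · S^{-1} · (x̄ - mu_0):
  S^{-1} · (x̄ - mu_0) = (1.0179, -0.9643),
  (x̄ - mu_0)^T · [...] = (0.5)·(1.0179) + (0.25)·(-0.9643) = 0.2679.

Step 5 — scale by n: T² = 4 · 0.2679 = 1.0714.

T² ≈ 1.0714


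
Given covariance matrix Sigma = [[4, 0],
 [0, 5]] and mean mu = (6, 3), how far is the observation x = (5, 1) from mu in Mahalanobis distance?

Step 1 — centre the observation: (x - mu) = (-1, -2).

Step 2 — invert Sigma. det(Sigma) = 4·5 - (0)² = 20.
  Sigma^{-1} = (1/det) · [[d, -b], [-b, a]] = [[0.25, 0],
 [0, 0.2]].

Step 3 — form the quadratic (x - mu)^T · Sigma^{-1} · (x - mu):
  Sigma^{-1} · (x - mu) = (-0.25, -0.4).
  (x - mu)^T · [Sigma^{-1} · (x - mu)] = (-1)·(-0.25) + (-2)·(-0.4) = 1.05.

Step 4 — take square root: d = √(1.05) ≈ 1.0247.

d(x, mu) = √(1.05) ≈ 1.0247


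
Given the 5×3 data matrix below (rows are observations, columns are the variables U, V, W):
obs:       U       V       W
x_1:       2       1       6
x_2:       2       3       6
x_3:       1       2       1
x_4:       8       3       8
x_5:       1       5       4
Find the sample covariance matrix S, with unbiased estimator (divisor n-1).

Step 1 — column means:
  mean(U) = (2 + 2 + 1 + 8 + 1) / 5 = 14/5 = 2.8
  mean(V) = (1 + 3 + 2 + 3 + 5) / 5 = 14/5 = 2.8
  mean(W) = (6 + 6 + 1 + 8 + 4) / 5 = 25/5 = 5

Step 2 — sample covariance S[i,j] = (1/(n-1)) · Σ_k (x_{k,i} - mean_i) · (x_{k,j} - mean_j), with n-1 = 4.
  S[U,U] = ((-0.8)·(-0.8) + (-0.8)·(-0.8) + (-1.8)·(-1.8) + (5.2)·(5.2) + (-1.8)·(-1.8)) / 4 = 34.8/4 = 8.7
  S[U,V] = ((-0.8)·(-1.8) + (-0.8)·(0.2) + (-1.8)·(-0.8) + (5.2)·(0.2) + (-1.8)·(2.2)) / 4 = -0.2/4 = -0.05
  S[U,W] = ((-0.8)·(1) + (-0.8)·(1) + (-1.8)·(-4) + (5.2)·(3) + (-1.8)·(-1)) / 4 = 23/4 = 5.75
  S[V,V] = ((-1.8)·(-1.8) + (0.2)·(0.2) + (-0.8)·(-0.8) + (0.2)·(0.2) + (2.2)·(2.2)) / 4 = 8.8/4 = 2.2
  S[V,W] = ((-1.8)·(1) + (0.2)·(1) + (-0.8)·(-4) + (0.2)·(3) + (2.2)·(-1)) / 4 = 0/4 = 0
  S[W,W] = ((1)·(1) + (1)·(1) + (-4)·(-4) + (3)·(3) + (-1)·(-1)) / 4 = 28/4 = 7

S is symmetric (S[j,i] = S[i,j]). Assembling:

S = [[8.7, -0.05, 5.75],
 [-0.05, 2.2, 0],
 [5.75, 0, 7]]


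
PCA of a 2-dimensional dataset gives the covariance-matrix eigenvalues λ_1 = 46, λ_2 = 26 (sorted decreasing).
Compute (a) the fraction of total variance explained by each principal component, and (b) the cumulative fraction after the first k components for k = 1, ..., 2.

Step 1 — total variance = trace(Sigma) = Σ λ_i = 46 + 26 = 72.

Step 2 — fraction explained by component i = λ_i / Σ λ:
  PC1: 46/72 = 0.6389
  PC2: 26/72 = 0.3611

Step 3 — cumulative fraction after k components = (λ_1 + ... + λ_k) / Σ λ:
  k = 1: 46/72 = 0.6389
  k = 2: (46 + 26)/72 = 72/72 = 1

Summary (fraction, with percent):

explained: PC1 0.6389 (63.89%), PC2 0.3611 (36.11%);  cumulative: 0.6389, 1


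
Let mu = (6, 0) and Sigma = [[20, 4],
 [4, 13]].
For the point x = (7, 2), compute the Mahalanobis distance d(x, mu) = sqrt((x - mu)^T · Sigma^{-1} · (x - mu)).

Step 1 — centre the observation: (x - mu) = (1, 2).

Step 2 — invert Sigma. det(Sigma) = 20·13 - (4)² = 244.
  Sigma^{-1} = (1/det) · [[d, -b], [-b, a]] = [[0.0533, -0.0164],
 [-0.0164, 0.082]].

Step 3 — form the quadratic (x - mu)^T · Sigma^{-1} · (x - mu):
  Sigma^{-1} · (x - mu) = (0.0205, 0.1475).
  (x - mu)^T · [Sigma^{-1} · (x - mu)] = (1)·(0.0205) + (2)·(0.1475) = 0.3156.

Step 4 — take square root: d = √(0.3156) ≈ 0.5618.

d(x, mu) = √(0.3156) ≈ 0.5618


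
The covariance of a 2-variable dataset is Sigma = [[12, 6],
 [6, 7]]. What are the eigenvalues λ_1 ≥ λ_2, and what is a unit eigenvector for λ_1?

Step 1 — characteristic polynomial of 2×2 Sigma:
  det(Sigma - λI) = λ² - trace · λ + det = 0.
  trace = 12 + 7 = 19, det = 12·7 - (6)² = 48.
Step 2 — discriminant:
  Δ = trace² - 4·det = 361 - 192 = 169.
Step 3 — eigenvalues:
  λ = (trace ± √Δ)/2 = (19 ± 13)/2,
  λ_1 = 16,  λ_2 = 3.

Step 4 — unit eigenvector for λ_1: solve (Sigma - λ_1 I)v = 0. First row:
  (12 - 16)·v_x + (6)·v_y = 0, i.e. (-4)·v_x + (6)·v_y = 0,
  so v ∝ (b, λ_1 - a) = (6, 4) = u.
  ||u|| = √((6)² + (4)²) = √(52) ≈ 7.2111,
  v_1 = u/||u|| ≈ (0.8321, 0.5547) (||v_1|| = 1).

λ_1 = 16,  λ_2 = 3;  v_1 ≈ (0.8321, 0.5547)


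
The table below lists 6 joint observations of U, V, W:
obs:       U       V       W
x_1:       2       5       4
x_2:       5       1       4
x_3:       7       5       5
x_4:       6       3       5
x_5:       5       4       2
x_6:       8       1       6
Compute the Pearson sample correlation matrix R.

Step 1 — column means:
  mean(U) = (2 + 5 + 7 + 6 + 5 + 8) / 6 = 33/6 = 5.5
  mean(V) = (5 + 1 + 5 + 3 + 4 + 1) / 6 = 19/6 = 3.1667
  mean(W) = (4 + 4 + 5 + 5 + 2 + 6) / 6 = 26/6 = 4.3333

Step 2 — sample variances and covariances s[i,j] = (1/(n-1)) · Σ_k (x_{k,i} - mean_i) · (x_{k,j} - mean_j), with n-1 = 5:
  s[U,U] = ((-3.5)·(-3.5) + (-0.5)·(-0.5) + (1.5)·(1.5) + (0.5)·(0.5) + (-0.5)·(-0.5) + (2.5)·(2.5)) / 5 = 21.5/5 = 4.3
  s[U,V] = ((-3.5)·(1.8333) + (-0.5)·(-2.1667) + (1.5)·(1.8333) + (0.5)·(-0.1667) + (-0.5)·(0.8333) + (2.5)·(-2.1667)) / 5 = -8.5/5 = -1.7
  s[U,W] = ((-3.5)·(-0.3333) + (-0.5)·(-0.3333) + (1.5)·(0.6667) + (0.5)·(0.6667) + (-0.5)·(-2.3333) + (2.5)·(1.6667)) / 5 = 8/5 = 1.6
  s[V,V] = ((1.8333)·(1.8333) + (-2.1667)·(-2.1667) + (1.8333)·(1.8333) + (-0.1667)·(-0.1667) + (0.8333)·(0.8333) + (-2.1667)·(-2.1667)) / 5 = 16.8333/5 = 3.3667
  s[V,W] = ((1.8333)·(-0.3333) + (-2.1667)·(-0.3333) + (1.8333)·(0.6667) + (-0.1667)·(0.6667) + (0.8333)·(-2.3333) + (-2.1667)·(1.6667)) / 5 = -4.3333/5 = -0.8667
  s[W,W] = ((-0.3333)·(-0.3333) + (-0.3333)·(-0.3333) + (0.6667)·(0.6667) + (0.6667)·(0.6667) + (-2.3333)·(-2.3333) + (1.6667)·(1.6667)) / 5 = 9.3333/5 = 1.8667
  Sample standard deviations s_i = √(s[i,i]):
  s(U) = √(4.3) = 2.0736
  s(V) = √(3.3667) = 1.8348
  s(W) = √(1.8667) = 1.3663

Step 3 — r_{ij} = s_{ij} / (s_i · s_j):
  r[U,U] = 1 (diagonal).
  r[U,V] = -1.7 / (2.0736 · 1.8348) = -1.7 / 3.8048 = -0.4468
  r[U,W] = 1.6 / (2.0736 · 1.3663) = 1.6 / 2.8331 = 0.5647
  r[V,V] = 1 (diagonal).
  r[V,W] = -0.8667 / (1.8348 · 1.3663) = -0.8667 / 2.5069 = -0.3457
  r[W,W] = 1 (diagonal).

R is symmetric with unit diagonal. Assembling:

R = [[1, -0.4468, 0.5647],
 [-0.4468, 1, -0.3457],
 [0.5647, -0.3457, 1]]
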